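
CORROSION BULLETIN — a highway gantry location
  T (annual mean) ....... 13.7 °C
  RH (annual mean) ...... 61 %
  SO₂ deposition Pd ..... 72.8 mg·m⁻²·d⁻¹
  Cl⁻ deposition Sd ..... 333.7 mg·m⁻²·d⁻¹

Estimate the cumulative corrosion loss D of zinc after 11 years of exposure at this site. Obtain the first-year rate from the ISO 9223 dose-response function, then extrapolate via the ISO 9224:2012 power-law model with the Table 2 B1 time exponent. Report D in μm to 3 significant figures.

D(11) = 25.2 μm

zinc: f(T) = -0.071·(T−10) [T>10 °C] = -0.2627
  Pd branch = 0.0129·Pd^0.44·e^(0.046·RH+f) = 1.083 μm/a
  Cl⁻ term: 0.0175·333.7^0.57·exp(0.008·61+0.085·13.7) = 2.506
  r_corr = 1.083 + 2.506 = 3.589 μm/a
Long-term exponent b (ISO 9224 Table 2, B1) = 0.813
  D(11) = 3.589 × 11^0.813 = 3.589 × 7.025 = 25.21 μm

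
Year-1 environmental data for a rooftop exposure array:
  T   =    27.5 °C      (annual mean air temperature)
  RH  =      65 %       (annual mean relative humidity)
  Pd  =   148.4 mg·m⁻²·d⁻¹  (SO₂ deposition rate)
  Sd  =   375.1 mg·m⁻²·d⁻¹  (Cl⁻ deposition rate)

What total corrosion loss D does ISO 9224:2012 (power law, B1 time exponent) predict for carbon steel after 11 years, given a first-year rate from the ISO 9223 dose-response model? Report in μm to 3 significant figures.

carbon steel: f(T) = -0.054·(T−10) [T>10 °C] = -0.9450
  SO₂ term: 1.77·148.4^0.52·exp(0.02·65-0.9450) = 33.99
  Sd branch = 0.102·Sd^0.62·e^(0.033·RH+0.04·T) = 103.2 μm/a
  r_corr = 33.99 + 103.2 = 137.2 μm/a
ISO 9224: D(t) = r_corr · t^b with b = 0.523 (carbon steel, B1)
  D(11) = 137.2 × 11^0.523 = 137.2 × 3.505 = 480.9 μm

D(11) = 481 μm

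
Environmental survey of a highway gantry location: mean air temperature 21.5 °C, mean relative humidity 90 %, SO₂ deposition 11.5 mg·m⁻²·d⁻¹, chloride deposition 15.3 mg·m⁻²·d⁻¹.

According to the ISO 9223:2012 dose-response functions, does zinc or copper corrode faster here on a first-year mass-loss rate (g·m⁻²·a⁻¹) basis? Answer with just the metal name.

zinc: temperature factor f = -0.071·(11.5) = -0.8165
  Pd branch = 0.0129·Pd^0.44·e^(0.046·RH+f) = 1.049 μm/a
  Cl⁻ term: 0.0175·15.3^0.57·exp(0.008·90+0.085·21.5) = 1.058
  r_corr = 1.049 + 1.058 = 2.107 μm/a
  mass loss = 2.107 μm/a × 7.14 g/cm³ = 15.05 g·m⁻²·a⁻¹
copper: temperature factor f = -0.080·(11.5) = -0.9200
  Pd branch = 0.0053·Pd^0.26·e^(0.059·RH+f) = 0.8065 μm/a
  Sd branch = 0.01025·Sd^0.27·e^(0.036·RH+0.049·T) = 1.568 μm/a
  sum: 0.8065 + 1.568 → r_corr = 2.374 μm/a
  mass loss = 2.374 μm/a × 8.96 g/cm³ = 21.27 g·m⁻²·a⁻¹
Ordering by g·m⁻²·a⁻¹: copper (21.3) > zinc (15)

copper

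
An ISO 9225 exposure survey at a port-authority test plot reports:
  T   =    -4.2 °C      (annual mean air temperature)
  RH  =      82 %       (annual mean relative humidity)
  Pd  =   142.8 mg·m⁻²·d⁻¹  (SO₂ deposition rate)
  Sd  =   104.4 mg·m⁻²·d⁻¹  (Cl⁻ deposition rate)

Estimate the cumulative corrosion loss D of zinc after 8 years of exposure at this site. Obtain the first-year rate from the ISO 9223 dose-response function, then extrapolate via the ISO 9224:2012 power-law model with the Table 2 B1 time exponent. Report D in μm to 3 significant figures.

zinc: f(T) = +0.038·(T−10) [T≤10 °C] = -0.5396
  SO₂ term: 0.0129·142.8^0.44·exp(0.046·82-0.5396) = 2.901
  Sd branch = 0.0175·Sd^0.57·e^(0.008·RH+0.085·T) = 0.3339 μm/a
  r_corr = 2.901 + 0.3339 = 3.234 μm/a
Power-law: D(8) = r_corr · 8^0.813
  D(8) = 3.234 × 8^0.813 = 3.234 × 5.423 = 17.54 μm

D(8) = 17.5 μm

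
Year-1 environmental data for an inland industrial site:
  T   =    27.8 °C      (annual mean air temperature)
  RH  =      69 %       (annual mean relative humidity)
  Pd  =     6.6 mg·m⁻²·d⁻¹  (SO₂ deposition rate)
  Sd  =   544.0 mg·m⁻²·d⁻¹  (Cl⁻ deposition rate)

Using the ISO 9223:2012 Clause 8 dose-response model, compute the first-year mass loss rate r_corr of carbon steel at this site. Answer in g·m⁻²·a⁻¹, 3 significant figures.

carbon steel: f(T) = -0.054·(T−10) [T>10 °C] = -0.9612
  SO₂ term: 1.77·6.6^0.52·exp(0.02·69-0.9612) = 7.178
  Cl⁻ term: 0.102·544.0^0.62·exp(0.033·69+0.04·27.8) = 150.1
  r_corr = 7.178 + 150.1 = 157.3 μm/a
Convert to mass loss: 157.3 μm/a × 7.85 g/cm³ = 1235 g·m⁻²·a⁻¹

r_corr = 1.23e+03 g·m⁻²·a⁻¹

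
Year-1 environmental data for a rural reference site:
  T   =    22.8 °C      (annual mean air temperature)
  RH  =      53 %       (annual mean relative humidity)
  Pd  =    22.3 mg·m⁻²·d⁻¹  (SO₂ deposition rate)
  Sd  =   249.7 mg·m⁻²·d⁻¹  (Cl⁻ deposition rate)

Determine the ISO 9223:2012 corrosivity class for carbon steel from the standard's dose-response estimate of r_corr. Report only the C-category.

carbon steel: f(T) = -0.054·(T−10) [T>10 °C] = -0.6912
  sulphur-dioxide contribution → 12.86 μm/a
  chloride contribution → 44.74 μm/a
  total first-year rate 57.6 μm/a
ISO 9223 Table 2 (carbon steel): 50 < 57.6 ≤ 80 μm/a ⇒ C4

C4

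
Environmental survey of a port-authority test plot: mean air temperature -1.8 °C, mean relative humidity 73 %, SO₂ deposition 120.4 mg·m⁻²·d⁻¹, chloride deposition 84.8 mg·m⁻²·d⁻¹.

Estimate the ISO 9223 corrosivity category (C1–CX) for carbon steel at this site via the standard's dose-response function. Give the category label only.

C3

carbon steel: T≤10 °C ⇒ hinge +0.150·(-1.8−10) = -1.7700
  sulphur-dioxide contribution → 15.68 μm/a
  chloride contribution → 16.56 μm/a
  ⇒ r_corr(carbon steel) = 32.24 μm/a
Category bounds: 25…50 μm/a bracket r_corr ⇒ C3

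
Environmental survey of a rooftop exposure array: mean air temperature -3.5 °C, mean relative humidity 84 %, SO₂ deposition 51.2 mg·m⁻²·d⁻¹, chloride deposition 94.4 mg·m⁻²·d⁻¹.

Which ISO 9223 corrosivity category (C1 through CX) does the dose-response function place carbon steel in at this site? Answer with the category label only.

C3

carbon steel: T≤10 °C ⇒ hinge +0.150·(-3.5−10) = -2.0250
  Pd branch = 1.77·Pd^0.52·e^(0.02·RH+f) = 9.704 μm/a
  Sd branch = 0.102·Sd^0.62·e^(0.033·RH+0.04·T) = 23.78 μm/a
  sum: 9.704 + 23.78 → r_corr = 33.48 μm/a
33.5 μm/a falls in (25, 50] for carbon steel → category C3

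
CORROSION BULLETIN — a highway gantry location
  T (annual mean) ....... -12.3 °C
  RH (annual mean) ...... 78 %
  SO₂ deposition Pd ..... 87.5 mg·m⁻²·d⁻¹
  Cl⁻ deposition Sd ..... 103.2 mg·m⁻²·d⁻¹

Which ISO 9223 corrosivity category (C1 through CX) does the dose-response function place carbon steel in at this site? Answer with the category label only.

C2

carbon steel: f(T) = +0.150·(T−10) [T≤10 °C] = -3.3450
  sulphur-dioxide contribution → 3.038 μm/a
  chloride contribution → 14.5 μm/a
  total first-year rate 17.54 μm/a
ISO 9223 Table 2 (carbon steel): 1.3 < 17.5 ≤ 25 μm/a ⇒ C2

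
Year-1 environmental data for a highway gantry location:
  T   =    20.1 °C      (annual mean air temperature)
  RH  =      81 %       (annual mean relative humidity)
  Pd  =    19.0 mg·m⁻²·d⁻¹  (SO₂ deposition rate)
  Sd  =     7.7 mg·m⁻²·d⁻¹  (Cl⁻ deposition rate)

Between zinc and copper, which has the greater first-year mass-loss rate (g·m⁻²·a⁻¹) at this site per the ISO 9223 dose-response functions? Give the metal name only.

copper

zinc: T>10 °C ⇒ hinge -0.071·(20.1−10) = -0.7171
  Pd branch = 0.0129·Pd^0.44·e^(0.046·RH+f) = 0.955 μm/a
  Sd branch = 0.0175·Sd^0.57·e^(0.008·RH+0.085·T) = 0.5912 μm/a
  r_corr = 0.955 + 0.5912 = 1.546 μm/a
  mass loss = 1.546 μm/a × 7.14 g/cm³ = 11.04 g·m⁻²·a⁻¹
copper: T>10 °C ⇒ hinge -0.080·(20.1−10) = -0.8080
  Pd branch = 0.0053·Pd^0.26·e^(0.059·RH+f) = 0.6044 μm/a
  Sd branch = 0.01025·Sd^0.27·e^(0.036·RH+0.049·T) = 0.8795 μm/a
  sum: 0.6044 + 0.8795 → r_corr = 1.484 μm/a
  mass loss = 1.484 μm/a × 8.96 g/cm³ = 13.3 g·m⁻²·a⁻¹
Ordering by g·m⁻²·a⁻¹: copper (13.3) > zinc (11)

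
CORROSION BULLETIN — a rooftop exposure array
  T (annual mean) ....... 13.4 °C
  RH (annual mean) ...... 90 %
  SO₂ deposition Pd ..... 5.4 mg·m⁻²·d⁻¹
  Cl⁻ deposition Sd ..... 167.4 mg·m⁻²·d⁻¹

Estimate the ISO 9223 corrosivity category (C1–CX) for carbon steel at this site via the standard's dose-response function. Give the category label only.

C5

carbon steel: temperature factor f = -0.054·(3.4) = -0.1836
  sulphur-dioxide contribution → 21.42 μm/a
  chloride contribution → 81.28 μm/a
  total first-year rate 102.7 μm/a
103 μm/a falls in (80, 200] for carbon steel → category C5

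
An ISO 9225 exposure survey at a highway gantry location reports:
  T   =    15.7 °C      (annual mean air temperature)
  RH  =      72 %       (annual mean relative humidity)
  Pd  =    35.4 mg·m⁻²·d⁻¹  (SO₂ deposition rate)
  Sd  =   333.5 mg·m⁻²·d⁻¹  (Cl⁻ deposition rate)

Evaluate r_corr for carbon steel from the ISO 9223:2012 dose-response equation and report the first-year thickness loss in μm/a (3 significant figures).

carbon steel: temperature factor f = -0.054·(5.7) = -0.3078
  sulphur-dioxide contribution → 35.09 μm/a
  chloride contribution → 75.43 μm/a
  total first-year rate 110.5 μm/a

r_corr = 111 μm/a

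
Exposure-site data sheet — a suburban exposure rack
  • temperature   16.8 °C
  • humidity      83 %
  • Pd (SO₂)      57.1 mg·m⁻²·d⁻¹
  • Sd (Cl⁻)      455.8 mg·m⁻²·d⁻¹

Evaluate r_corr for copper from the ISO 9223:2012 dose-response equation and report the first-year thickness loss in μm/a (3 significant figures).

r_corr = 3.60 μm/a

copper: T>10 °C ⇒ hinge -0.080·(16.8−10) = -0.5440
  sulphur-dioxide contribution → 1.179 μm/a
  chloride contribution → 2.42 μm/a
  ⇒ r_corr(copper) = 3.599 μm/a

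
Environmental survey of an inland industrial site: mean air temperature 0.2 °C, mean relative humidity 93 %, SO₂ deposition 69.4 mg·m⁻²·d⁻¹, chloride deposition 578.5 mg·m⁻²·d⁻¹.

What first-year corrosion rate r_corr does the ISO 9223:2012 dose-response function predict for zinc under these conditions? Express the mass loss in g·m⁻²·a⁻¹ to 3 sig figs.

zinc: f(T) = +0.038·(T−10) [T≤10 °C] = -0.3724
  Pd branch = 0.0129·Pd^0.44·e^(0.046·RH+f) = 4.14 μm/a
  Sd branch = 0.0175·Sd^0.57·e^(0.008·RH+0.085·T) = 1.406 μm/a
  r_corr = 4.14 + 1.406 = 5.546 μm/a
Convert to mass loss: 5.546 μm/a × 7.14 g/cm³ = 39.6 g·m⁻²·a⁻¹

r_corr = 39.6 g·m⁻²·a⁻¹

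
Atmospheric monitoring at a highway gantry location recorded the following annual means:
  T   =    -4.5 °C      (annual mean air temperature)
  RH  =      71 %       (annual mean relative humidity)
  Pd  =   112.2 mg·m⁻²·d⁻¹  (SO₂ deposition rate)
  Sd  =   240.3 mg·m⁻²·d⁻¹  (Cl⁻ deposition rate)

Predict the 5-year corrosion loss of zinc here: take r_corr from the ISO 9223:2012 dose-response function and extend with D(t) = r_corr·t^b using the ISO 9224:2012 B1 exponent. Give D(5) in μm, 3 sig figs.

D(5) = 7.53 μm

zinc: T≤10 °C ⇒ hinge +0.038·(-4.5−10) = -0.5510
  Pd branch = 0.0129·Pd^0.44·e^(0.046·RH+f) = 1.555 μm/a
  Sd branch = 0.0175·Sd^0.57·e^(0.008·RH+0.085·T) = 0.4793 μm/a
  sum: 1.555 + 0.4793 → r_corr = 2.034 μm/a
ISO 9224: D(t) = r_corr · t^b with b = 0.813 (zinc, B1)
  D(5) = 2.034 × 5^0.813 = 2.034 × 3.701 = 7.528 μm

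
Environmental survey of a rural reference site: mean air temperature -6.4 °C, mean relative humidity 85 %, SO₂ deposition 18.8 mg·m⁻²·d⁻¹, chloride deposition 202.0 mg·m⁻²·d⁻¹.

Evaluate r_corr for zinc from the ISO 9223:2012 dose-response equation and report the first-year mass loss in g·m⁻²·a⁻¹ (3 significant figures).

r_corr = 11.9 g·m⁻²·a⁻¹

zinc: temperature factor f = +0.038·(-16.4) = -0.6232
  Pd branch = 0.0129·Pd^0.44·e^(0.046·RH+f) = 1.255 μm/a
  Sd branch = 0.0175·Sd^0.57·e^(0.008·RH+0.085·T) = 0.4132 μm/a
  r_corr = 1.255 + 0.4132 = 1.668 μm/a
Convert to mass loss: 1.668 μm/a × 7.14 g/cm³ = 11.91 g·m⁻²·a⁻¹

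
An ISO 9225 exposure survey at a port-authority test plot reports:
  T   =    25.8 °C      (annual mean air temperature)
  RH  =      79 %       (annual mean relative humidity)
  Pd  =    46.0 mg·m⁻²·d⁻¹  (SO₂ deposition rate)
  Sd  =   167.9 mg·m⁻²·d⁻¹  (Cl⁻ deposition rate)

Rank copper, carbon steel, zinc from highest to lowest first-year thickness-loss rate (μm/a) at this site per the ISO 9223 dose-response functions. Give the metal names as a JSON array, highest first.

copper: f(T) = -0.080·(T−10) [T>10 °C] = -1.2640
  sulphur-dioxide contribution → 0.4284 μm/a
  chloride contribution → 2.487 μm/a
  ⇒ r_corr(copper) = 2.915 μm/a
carbon steel: f(T) = -0.054·(T−10) [T>10 °C] = -0.8532
  sulphur-dioxide contribution → 26.81 μm/a
  chloride contribution → 93.01 μm/a
  total first-year rate 119.8 μm/a
zinc: f(T) = -0.071·(T−10) [T>10 °C] = -1.1218
  sulphur-dioxide contribution → 0.8575 μm/a
  chloride contribution → 5.473 μm/a
  ⇒ r_corr(zinc) = 6.33 μm/a
Ordering by μm/a: carbon steel (120) > zinc (6.33) > copper (2.92)

["carbon steel", "zinc", "copper"]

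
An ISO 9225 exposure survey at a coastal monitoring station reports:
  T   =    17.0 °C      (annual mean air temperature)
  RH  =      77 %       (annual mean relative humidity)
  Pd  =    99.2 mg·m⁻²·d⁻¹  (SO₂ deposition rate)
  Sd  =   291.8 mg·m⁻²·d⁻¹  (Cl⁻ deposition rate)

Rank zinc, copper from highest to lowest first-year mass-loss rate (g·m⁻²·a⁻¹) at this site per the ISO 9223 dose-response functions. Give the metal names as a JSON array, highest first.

["zinc", "copper"]

zinc: f(T) = -0.071·(T−10) [T>10 °C] = -0.4970
  SO₂ term: 0.0129·99.2^0.44·exp(0.046·77-0.4970) = 2.049
  Sd branch = 0.0175·Sd^0.57·e^(0.008·RH+0.085·T) = 3.493 μm/a
  r_corr = 2.049 + 3.493 = 5.542 μm/a
  mass loss = 5.542 μm/a × 7.14 g/cm³ = 39.57 g·m⁻²·a⁻¹
copper: temperature factor f = -0.080·(7.0) = -0.5600
  SO₂ term: 0.0053·99.2^0.26·exp(0.059·77-0.5600) = 0.9401
  Sd branch = 0.01025·Sd^0.27·e^(0.036·RH+0.049·T) = 1.746 μm/a
  r_corr = 0.9401 + 1.746 = 2.686 μm/a
  mass loss = 2.686 μm/a × 8.96 g/cm³ = 24.06 g·m⁻²·a⁻¹
Ordering by g·m⁻²·a⁻¹: zinc (39.6) > copper (24.1)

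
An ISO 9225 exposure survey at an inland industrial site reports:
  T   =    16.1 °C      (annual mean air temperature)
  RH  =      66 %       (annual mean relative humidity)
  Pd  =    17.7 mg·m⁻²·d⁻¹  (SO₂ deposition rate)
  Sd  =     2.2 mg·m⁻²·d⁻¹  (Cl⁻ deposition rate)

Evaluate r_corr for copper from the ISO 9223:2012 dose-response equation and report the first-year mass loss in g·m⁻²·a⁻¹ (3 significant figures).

r_corr = 5.71 g·m⁻²·a⁻¹

copper: T>10 °C ⇒ hinge -0.080·(16.1−10) = -0.4880
  Pd branch = 0.0053·Pd^0.26·e^(0.059·RH+f) = 0.3373 μm/a
  Cl⁻ term: 0.01025·2.2^0.27·exp(0.036·66+0.049·16.1) = 0.3004
  r_corr = 0.3373 + 0.3004 = 0.6376 μm/a
Convert to mass loss: 0.6376 μm/a × 8.96 g/cm³ = 5.713 g·m⁻²·a⁻¹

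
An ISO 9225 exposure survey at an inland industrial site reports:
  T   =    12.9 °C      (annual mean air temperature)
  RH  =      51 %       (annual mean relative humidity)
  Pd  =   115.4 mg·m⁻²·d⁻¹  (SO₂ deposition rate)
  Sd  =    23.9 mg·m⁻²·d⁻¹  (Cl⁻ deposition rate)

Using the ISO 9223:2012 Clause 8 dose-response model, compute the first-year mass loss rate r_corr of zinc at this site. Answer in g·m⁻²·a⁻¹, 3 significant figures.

zinc: f(T) = -0.071·(T−10) [T>10 °C] = -0.2059
  sulphur-dioxide contribution → 0.8859 μm/a
  chloride contribution → 0.481 μm/a
  total first-year rate 1.367 μm/a
Convert to mass loss: 1.367 μm/a × 7.14 g/cm³ = 9.76 g·m⁻²·a⁻¹

r_corr = 9.76 g·m⁻²·a⁻¹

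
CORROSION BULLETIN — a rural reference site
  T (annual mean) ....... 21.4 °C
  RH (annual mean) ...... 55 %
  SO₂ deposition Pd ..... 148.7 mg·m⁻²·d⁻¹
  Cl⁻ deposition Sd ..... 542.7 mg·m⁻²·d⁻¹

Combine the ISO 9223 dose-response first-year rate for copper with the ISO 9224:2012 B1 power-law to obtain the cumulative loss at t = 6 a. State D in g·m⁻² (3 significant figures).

copper: T>10 °C ⇒ hinge -0.080·(21.4−10) = -0.9120
  SO₂ term: 0.0053·148.7^0.26·exp(0.059·55-0.9120) = 0.2006
  Sd branch = 0.01025·Sd^0.27·e^(0.036·RH+0.049·T) = 1.16 μm/a
  r_corr = 0.2006 + 1.16 = 1.36 μm/a
Power-law: D(6) = r_corr · 6^0.667
  D(6) = 1.36 × 6^0.667 = 1.36 × 3.304 = 4.494 μm
  Mass loss = 4.494 μm × 8.96 g/cm³ = 40.27 g·m⁻²

D(6) = 40.3 g·m⁻²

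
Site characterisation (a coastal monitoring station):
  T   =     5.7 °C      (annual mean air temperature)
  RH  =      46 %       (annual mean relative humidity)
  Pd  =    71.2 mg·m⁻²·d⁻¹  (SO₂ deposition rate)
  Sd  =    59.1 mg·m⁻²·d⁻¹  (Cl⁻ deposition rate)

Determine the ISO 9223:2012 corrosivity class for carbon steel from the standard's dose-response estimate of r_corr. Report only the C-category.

C3

carbon steel: f(T) = +0.150·(T−10) [T≤10 °C] = -0.6450
  sulphur-dioxide contribution → 21.41 μm/a
  chloride contribution → 7.333 μm/a
  ⇒ r_corr(carbon steel) = 28.75 μm/a
28.7 μm/a falls in (25, 50] for carbon steel → category C3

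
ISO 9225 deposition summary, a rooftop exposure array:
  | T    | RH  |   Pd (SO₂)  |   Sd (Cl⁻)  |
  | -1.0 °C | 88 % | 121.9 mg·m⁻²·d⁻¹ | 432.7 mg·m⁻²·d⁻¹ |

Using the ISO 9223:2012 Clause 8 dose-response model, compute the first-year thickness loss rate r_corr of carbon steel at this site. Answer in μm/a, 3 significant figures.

r_corr = 101 μm/a

carbon steel: temperature factor f = +0.150·(-11.0) = -1.6500
  SO₂ term: 1.77·121.9^0.52·exp(0.02·88-1.6500) = 24.01
  Sd branch = 0.102·Sd^0.62·e^(0.033·RH+0.04·T) = 77.06 μm/a
  r_corr = 24.01 + 77.06 = 101.1 μm/a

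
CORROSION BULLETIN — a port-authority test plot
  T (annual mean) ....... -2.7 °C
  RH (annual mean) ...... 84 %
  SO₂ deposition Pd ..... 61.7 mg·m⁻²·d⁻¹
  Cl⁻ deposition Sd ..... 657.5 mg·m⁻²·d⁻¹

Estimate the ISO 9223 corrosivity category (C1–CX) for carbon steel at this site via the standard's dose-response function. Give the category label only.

carbon steel: T≤10 °C ⇒ hinge +0.150·(-2.7−10) = -1.9050
  Pd branch = 1.77·Pd^0.52·e^(0.02·RH+f) = 12.06 μm/a
  Cl⁻ term: 0.102·657.5^0.62·exp(0.033·84+0.04·-2.7) = 81.78
  sum: 12.06 + 81.78 → r_corr = 93.84 μm/a
93.8 μm/a falls in (80, 200] for carbon steel → category C5

C5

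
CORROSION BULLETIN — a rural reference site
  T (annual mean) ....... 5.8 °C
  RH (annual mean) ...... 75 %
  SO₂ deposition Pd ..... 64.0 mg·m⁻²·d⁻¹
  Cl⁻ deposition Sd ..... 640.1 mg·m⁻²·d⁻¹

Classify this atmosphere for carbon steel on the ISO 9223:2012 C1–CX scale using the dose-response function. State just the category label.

carbon steel: f(T) = +0.150·(T−10) [T≤10 °C] = -0.6300
  sulphur-dioxide contribution → 36.73 μm/a
  chloride contribution → 83.97 μm/a
  total first-year rate 120.7 μm/a
ISO 9223 Table 2 (carbon steel): 80 < 121 ≤ 200 μm/a ⇒ C5

C5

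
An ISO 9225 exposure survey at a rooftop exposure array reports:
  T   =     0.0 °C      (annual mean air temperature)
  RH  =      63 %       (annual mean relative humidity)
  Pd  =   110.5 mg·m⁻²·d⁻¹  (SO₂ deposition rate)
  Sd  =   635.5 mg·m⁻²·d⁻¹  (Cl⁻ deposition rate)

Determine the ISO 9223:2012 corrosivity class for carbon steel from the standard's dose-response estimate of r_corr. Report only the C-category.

C4

carbon steel: T≤10 °C ⇒ hinge +0.150·(0.0−10) = -1.5000
  Pd branch = 1.77·Pd^0.52·e^(0.02·RH+f) = 16.08 μm/a
  Cl⁻ term: 0.102·635.5^0.62·exp(0.033·63+0.04·0.0) = 44.61
  r_corr = 16.08 + 44.61 = 60.69 μm/a
Category bounds: 50…80 μm/a bracket r_corr ⇒ C4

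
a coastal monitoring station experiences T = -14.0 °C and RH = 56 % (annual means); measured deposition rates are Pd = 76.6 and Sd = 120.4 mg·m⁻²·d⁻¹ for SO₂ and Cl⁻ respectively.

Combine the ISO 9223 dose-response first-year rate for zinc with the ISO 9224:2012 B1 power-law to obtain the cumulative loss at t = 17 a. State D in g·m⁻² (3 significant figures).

D(17) = 42.0 g·m⁻²

zinc: T≤10 °C ⇒ hinge +0.038·(-14.0−10) = -0.9120
  Pd branch = 0.0129·Pd^0.44·e^(0.046·RH+f) = 0.4595 μm/a
  Cl⁻ term: 0.0175·120.4^0.57·exp(0.008·56+0.085·-14.0) = 0.1279
  r_corr = 0.4595 + 0.1279 = 0.5874 μm/a
Power-law: D(17) = r_corr · 17^0.813
  D(17) = 0.5874 × 17^0.813 = 0.5874 × 10.01 = 5.879 μm
  Mass loss = 5.879 μm × 7.14 g/cm³ = 41.97 g·m⁻²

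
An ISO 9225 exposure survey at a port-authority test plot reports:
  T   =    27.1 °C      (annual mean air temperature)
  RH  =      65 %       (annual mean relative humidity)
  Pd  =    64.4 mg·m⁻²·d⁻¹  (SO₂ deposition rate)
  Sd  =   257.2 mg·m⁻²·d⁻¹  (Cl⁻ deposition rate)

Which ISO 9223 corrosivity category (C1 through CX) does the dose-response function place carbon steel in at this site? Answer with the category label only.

C5

carbon steel: f(T) = -0.054·(T−10) [T>10 °C] = -0.9234
  Pd branch = 1.77·Pd^0.52·e^(0.02·RH+f) = 22.5 μm/a
  Cl⁻ term: 0.102·257.2^0.62·exp(0.033·65+0.04·27.1) = 80.41
  r_corr = 22.5 + 80.41 = 102.9 μm/a
Category bounds: 80…200 μm/a bracket r_corr ⇒ C5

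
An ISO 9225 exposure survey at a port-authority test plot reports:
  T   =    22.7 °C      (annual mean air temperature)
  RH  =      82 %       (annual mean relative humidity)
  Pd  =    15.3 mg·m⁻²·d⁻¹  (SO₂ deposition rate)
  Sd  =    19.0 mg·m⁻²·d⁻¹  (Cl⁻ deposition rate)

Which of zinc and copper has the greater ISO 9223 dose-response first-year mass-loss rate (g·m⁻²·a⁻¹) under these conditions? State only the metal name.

copper

zinc: T>10 °C ⇒ hinge -0.071·(22.7−10) = -0.9017
  sulphur-dioxide contribution → 0.7558 μm/a
  chloride contribution → 1.244 μm/a
  ⇒ r_corr(zinc) = 2 μm/a
  mass loss = 2 μm/a × 7.14 g/cm³ = 14.28 g·m⁻²·a⁻¹
copper: T>10 °C ⇒ hinge -0.080·(22.7−10) = -1.0160
  sulphur-dioxide contribution → 0.4922 μm/a
  chloride contribution → 1.322 μm/a
  total first-year rate 1.814 μm/a
  mass loss = 1.814 μm/a × 8.96 g/cm³ = 16.25 g·m⁻²·a⁻¹
Ordering by g·m⁻²·a⁻¹: copper (16.3) > zinc (14.3)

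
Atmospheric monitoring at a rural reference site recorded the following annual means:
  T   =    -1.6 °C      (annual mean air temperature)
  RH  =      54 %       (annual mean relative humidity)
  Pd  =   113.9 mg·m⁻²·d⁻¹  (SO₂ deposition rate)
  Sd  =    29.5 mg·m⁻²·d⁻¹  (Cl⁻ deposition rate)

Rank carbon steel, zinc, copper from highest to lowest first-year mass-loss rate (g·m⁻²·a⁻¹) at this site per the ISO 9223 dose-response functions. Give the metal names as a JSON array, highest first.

["carbon steel", "zinc", "copper"]

carbon steel: T≤10 °C ⇒ hinge +0.150·(-1.6−10) = -1.7400
  sulphur-dioxide contribution → 10.73 μm/a
  chloride contribution → 4.635 μm/a
  total first-year rate 15.37 μm/a
  mass loss = 15.37 μm/a × 7.85 g/cm³ = 120.6 g·m⁻²·a⁻¹
zinc: f(T) = +0.038·(T−10) [T≤10 °C] = -0.4408
  sulphur-dioxide contribution → 0.7995 μm/a
  chloride contribution → 0.162 μm/a
  total first-year rate 0.9614 μm/a
  mass loss = 0.9614 μm/a × 7.14 g/cm³ = 6.865 g·m⁻²·a⁻¹
copper: T≤10 °C ⇒ hinge +0.126·(-1.6−10) = -1.4616
  sulphur-dioxide contribution → 0.1018 μm/a
  chloride contribution → 0.1651 μm/a
  total first-year rate 0.2669 μm/a
  mass loss = 0.2669 μm/a × 8.96 g/cm³ = 2.392 g·m⁻²·a⁻¹
Ordering by g·m⁻²·a⁻¹: carbon steel (121) > zinc (6.86) > copper (2.39)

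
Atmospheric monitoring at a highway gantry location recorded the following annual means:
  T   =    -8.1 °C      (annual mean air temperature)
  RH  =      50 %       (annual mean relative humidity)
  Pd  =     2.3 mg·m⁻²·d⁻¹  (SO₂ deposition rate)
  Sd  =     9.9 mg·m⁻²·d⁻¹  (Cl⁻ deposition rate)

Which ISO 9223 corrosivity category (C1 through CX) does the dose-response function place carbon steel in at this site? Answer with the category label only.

carbon steel: f(T) = +0.150·(T−10) [T≤10 °C] = -2.7150
  SO₂ term: 1.77·2.3^0.52·exp(0.02·50-2.7150) = 0.4912
  Sd branch = 0.102·Sd^0.62·e^(0.033·RH+0.04·T) = 1.591 μm/a
  r_corr = 0.4912 + 1.591 = 2.083 μm/a
ISO 9223 Table 2 (carbon steel): 1.3 < 2.08 ≤ 25 μm/a ⇒ C2

C2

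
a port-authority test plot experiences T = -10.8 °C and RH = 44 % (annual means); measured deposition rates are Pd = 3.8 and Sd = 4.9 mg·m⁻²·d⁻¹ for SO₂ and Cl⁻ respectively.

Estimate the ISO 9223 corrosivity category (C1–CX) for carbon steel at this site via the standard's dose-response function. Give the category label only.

C1

carbon steel: temperature factor f = +0.150·(-20.8) = -3.1200
  SO₂ term: 1.77·3.8^0.52·exp(0.02·44-3.1200) = 0.3773
  Cl⁻ term: 0.102·4.9^0.62·exp(0.033·44+0.04·-10.8) = 0.7577
  sum: 0.3773 + 0.7577 → r_corr = 1.135 μm/a
ISO 9223 Table 2 (carbon steel): 0 < 1.13 ≤ 1.3 μm/a ⇒ C1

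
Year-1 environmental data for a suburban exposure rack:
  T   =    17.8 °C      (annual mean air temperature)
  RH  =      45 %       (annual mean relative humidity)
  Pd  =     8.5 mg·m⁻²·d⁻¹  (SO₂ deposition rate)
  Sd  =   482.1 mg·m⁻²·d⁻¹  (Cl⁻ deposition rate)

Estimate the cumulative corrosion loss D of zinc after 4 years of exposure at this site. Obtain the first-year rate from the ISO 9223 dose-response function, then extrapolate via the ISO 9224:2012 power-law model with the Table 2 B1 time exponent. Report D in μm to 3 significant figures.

zinc: f(T) = -0.071·(T−10) [T>10 °C] = -0.5538
  sulphur-dioxide contribution → 0.1507 μm/a
  chloride contribution → 3.854 μm/a
  total first-year rate 4.004 μm/a
ISO 9224: D(t) = r_corr · t^b with b = 0.813 (zinc, B1)
  D(4) = 4.004 × 4^0.813 = 4.004 × 3.087 = 12.36 μm

D(4) = 12.4 μm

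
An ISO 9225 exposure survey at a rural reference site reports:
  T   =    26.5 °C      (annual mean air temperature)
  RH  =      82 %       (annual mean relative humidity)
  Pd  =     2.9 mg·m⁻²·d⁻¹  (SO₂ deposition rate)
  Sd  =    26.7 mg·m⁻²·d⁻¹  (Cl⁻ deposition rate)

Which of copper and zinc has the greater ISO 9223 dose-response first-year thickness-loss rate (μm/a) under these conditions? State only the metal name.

zinc

copper: f(T) = -0.080·(T−10) [T>10 °C] = -1.3200
  Pd branch = 0.0053·Pd^0.26·e^(0.059·RH+f) = 0.2357 μm/a
  Cl⁻ term: 0.01025·26.7^0.27·exp(0.036·82+0.049·26.5) = 1.745
  sum: 0.2357 + 1.745 → r_corr = 1.981 μm/a
zinc: f(T) = -0.071·(T−10) [T>10 °C] = -1.1715
  SO₂ term: 0.0129·2.9^0.44·exp(0.046·82-1.1715) = 0.2776
  Sd branch = 0.0175·Sd^0.57·e^(0.008·RH+0.085·T) = 2.086 μm/a
  sum: 0.2776 + 2.086 → r_corr = 2.364 μm/a
Ordering by μm/a: zinc (2.36) > copper (1.98)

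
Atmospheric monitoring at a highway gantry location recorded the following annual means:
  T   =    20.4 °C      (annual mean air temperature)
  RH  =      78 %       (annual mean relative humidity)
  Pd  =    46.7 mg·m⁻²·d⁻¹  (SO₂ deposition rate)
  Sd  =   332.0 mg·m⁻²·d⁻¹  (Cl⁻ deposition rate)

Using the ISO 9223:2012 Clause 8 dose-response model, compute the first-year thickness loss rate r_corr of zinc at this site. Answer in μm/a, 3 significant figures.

zinc: T>10 °C ⇒ hinge -0.071·(20.4−10) = -0.7384
  sulphur-dioxide contribution → 1.21 μm/a
  chloride contribution → 5.06 μm/a
  total first-year rate 6.27 μm/a

r_corr = 6.27 μm/a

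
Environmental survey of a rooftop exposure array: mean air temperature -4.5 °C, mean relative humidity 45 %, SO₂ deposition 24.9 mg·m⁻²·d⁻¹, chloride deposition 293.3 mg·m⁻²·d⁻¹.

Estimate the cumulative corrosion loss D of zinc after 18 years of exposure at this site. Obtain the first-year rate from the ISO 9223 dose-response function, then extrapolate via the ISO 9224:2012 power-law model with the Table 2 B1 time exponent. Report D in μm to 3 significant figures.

zinc: f(T) = +0.038·(T−10) [T≤10 °C] = -0.5510
  SO₂ term: 0.0129·24.9^0.44·exp(0.046·45-0.5510) = 0.2424
  Cl⁻ term: 0.0175·293.3^0.57·exp(0.008·45+0.085·-4.5) = 0.4361
  r_corr = 0.2424 + 0.4361 = 0.6786 μm/a
Power-law: D(18) = r_corr · 18^0.813
  D(18) = 0.6786 × 18^0.813 = 0.6786 × 10.48 = 7.115 μm

D(18) = 7.11 μm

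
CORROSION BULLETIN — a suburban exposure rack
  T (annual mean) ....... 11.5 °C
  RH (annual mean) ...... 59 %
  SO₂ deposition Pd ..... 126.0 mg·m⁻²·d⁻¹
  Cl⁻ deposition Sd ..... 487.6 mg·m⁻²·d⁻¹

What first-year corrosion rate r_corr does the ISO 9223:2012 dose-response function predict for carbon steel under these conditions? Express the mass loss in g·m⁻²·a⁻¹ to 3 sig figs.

r_corr = 928 g·m⁻²·a⁻¹

carbon steel: f(T) = -0.054·(T−10) [T>10 °C] = -0.0810
  Pd branch = 1.77·Pd^0.52·e^(0.02·RH+f) = 65.68 μm/a
  Cl⁻ term: 0.102·487.6^0.62·exp(0.033·59+0.04·11.5) = 52.55
  sum: 65.68 + 52.55 → r_corr = 118.2 μm/a
Convert to mass loss: 118.2 μm/a × 7.85 g/cm³ = 928.1 g·m⁻²·a⁻¹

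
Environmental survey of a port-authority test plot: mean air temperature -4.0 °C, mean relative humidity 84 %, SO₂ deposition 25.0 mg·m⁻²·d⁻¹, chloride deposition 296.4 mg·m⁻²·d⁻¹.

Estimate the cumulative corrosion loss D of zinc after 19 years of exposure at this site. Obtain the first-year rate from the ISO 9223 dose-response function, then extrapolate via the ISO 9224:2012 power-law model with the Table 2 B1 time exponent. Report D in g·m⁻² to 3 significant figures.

D(19) = 165 g·m⁻²

zinc: temperature factor f = +0.038·(-14.0) = -0.5320
  sulphur-dioxide contribution → 1.489 μm/a
  chloride contribution → 0.6255 μm/a
  ⇒ r_corr(zinc) = 2.114 μm/a
Long-term exponent b (ISO 9224 Table 2, B1) = 0.813
  D(19) = 2.114 × 19^0.813 = 2.114 × 10.96 = 23.16 μm
  Mass loss = 23.16 μm × 7.14 g/cm³ = 165.4 g·m⁻²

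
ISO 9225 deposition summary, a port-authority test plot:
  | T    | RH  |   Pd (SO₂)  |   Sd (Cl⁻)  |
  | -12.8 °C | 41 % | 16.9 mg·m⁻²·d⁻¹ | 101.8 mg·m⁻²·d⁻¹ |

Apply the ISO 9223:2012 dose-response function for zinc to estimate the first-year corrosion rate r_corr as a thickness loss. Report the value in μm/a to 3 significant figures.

zinc: f(T) = +0.038·(T−10) [T≤10 °C] = -0.8664
  SO₂ term: 0.0129·16.9^0.44·exp(0.046·41-0.8664) = 0.1241
  Cl⁻ term: 0.0175·101.8^0.57·exp(0.008·41+0.085·-12.8) = 0.1141
  r_corr = 0.1241 + 0.1141 = 0.2382 μm/a

r_corr = 0.238 μm/a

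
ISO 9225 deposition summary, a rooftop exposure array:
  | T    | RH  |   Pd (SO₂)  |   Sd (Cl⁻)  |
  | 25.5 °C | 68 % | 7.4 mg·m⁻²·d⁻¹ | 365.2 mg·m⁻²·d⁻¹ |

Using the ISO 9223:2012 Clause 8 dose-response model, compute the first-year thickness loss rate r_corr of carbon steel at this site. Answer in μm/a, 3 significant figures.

r_corr = 112 μm/a

carbon steel: T>10 °C ⇒ hinge -0.054·(25.5−10) = -0.8370
  Pd branch = 1.77·Pd^0.52·e^(0.02·RH+f) = 8.455 μm/a
  Cl⁻ term: 0.102·365.2^0.62·exp(0.033·68+0.04·25.5) = 103.5
  r_corr = 8.455 + 103.5 = 111.9 μm/a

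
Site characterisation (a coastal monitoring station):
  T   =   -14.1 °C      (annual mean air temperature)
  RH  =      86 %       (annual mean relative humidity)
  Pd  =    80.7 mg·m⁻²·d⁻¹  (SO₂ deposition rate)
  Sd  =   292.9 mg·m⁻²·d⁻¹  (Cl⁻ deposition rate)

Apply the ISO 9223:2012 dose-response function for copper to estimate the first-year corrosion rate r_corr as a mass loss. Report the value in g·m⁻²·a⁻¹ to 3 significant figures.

r_corr = 5.86 g·m⁻²·a⁻¹

copper: f(T) = +0.126·(T−10) [T≤10 °C] = -3.0366
  Pd branch = 0.0053·Pd^0.26·e^(0.059·RH+f) = 0.1273 μm/a
  Cl⁻ term: 0.01025·292.9^0.27·exp(0.036·86+0.049·-14.1) = 0.5263
  sum: 0.1273 + 0.5263 → r_corr = 0.6537 μm/a
Convert to mass loss: 0.6537 μm/a × 8.96 g/cm³ = 5.857 g·m⁻²·a⁻¹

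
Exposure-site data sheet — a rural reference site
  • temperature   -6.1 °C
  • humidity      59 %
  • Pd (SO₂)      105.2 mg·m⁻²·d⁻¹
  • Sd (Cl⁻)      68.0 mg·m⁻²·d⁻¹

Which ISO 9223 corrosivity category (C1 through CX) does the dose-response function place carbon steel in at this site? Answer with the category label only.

C2

carbon steel: T≤10 °C ⇒ hinge +0.150·(-6.1−10) = -2.4150
  Pd branch = 1.77·Pd^0.52·e^(0.02·RH+f) = 5.795 μm/a
  Cl⁻ term: 0.102·68.0^0.62·exp(0.033·59+0.04·-6.1) = 7.662
  sum: 5.795 + 7.662 → r_corr = 13.46 μm/a
Category bounds: 1.3…25 μm/a bracket r_corr ⇒ C2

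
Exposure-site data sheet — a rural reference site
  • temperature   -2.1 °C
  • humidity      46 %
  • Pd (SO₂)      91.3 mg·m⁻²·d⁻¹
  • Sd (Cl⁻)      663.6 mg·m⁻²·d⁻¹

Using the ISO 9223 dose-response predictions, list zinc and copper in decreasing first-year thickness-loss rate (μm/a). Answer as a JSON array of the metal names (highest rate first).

zinc: temperature factor f = +0.038·(-12.1) = -0.4598
  sulphur-dioxide contribution → 0.4926 μm/a
  chloride contribution → 0.8587 μm/a
  total first-year rate 1.351 μm/a
copper: f(T) = +0.126·(T−10) [T≤10 °C] = -1.5246
  sulphur-dioxide contribution → 0.05631 μm/a
  chloride contribution → 0.28 μm/a
  ⇒ r_corr(copper) = 0.3363 μm/a
Ordering by μm/a: zinc (1.35) > copper (0.336)

["zinc", "copper"]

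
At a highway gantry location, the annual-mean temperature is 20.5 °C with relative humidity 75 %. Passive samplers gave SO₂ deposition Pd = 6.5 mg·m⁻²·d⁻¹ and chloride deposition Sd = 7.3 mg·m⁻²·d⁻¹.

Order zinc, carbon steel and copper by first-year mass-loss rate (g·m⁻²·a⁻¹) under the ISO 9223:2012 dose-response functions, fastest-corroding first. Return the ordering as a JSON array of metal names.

zinc: f(T) = -0.071·(T−10) [T>10 °C] = -0.7455
  Pd branch = 0.0129·Pd^0.44·e^(0.046·RH+f) = 0.4394 μm/a
  Sd branch = 0.0175·Sd^0.57·e^(0.008·RH+0.085·T) = 0.5655 μm/a
  sum: 0.4394 + 0.5655 → r_corr = 1.005 μm/a
  mass loss = 1.005 μm/a × 7.14 g/cm³ = 7.175 g·m⁻²·a⁻¹
carbon steel: f(T) = -0.054·(T−10) [T>10 °C] = -0.5670
  Pd branch = 1.77·Pd^0.52·e^(0.02·RH+f) = 11.91 μm/a
  Cl⁻ term: 0.102·7.3^0.62·exp(0.033·75+0.04·20.5) = 9.438
  r_corr = 11.91 + 9.438 = 21.35 μm/a
  mass loss = 21.35 μm/a × 7.85 g/cm³ = 167.6 g·m⁻²·a⁻¹
copper: f(T) = -0.080·(T−10) [T>10 °C] = -0.8400
  Pd branch = 0.0053·Pd^0.26·e^(0.059·RH+f) = 0.3109 μm/a
  Cl⁻ term: 0.01025·7.3^0.27·exp(0.036·75+0.049·20.5) = 0.7123
  sum: 0.3109 + 0.7123 → r_corr = 1.023 μm/a
  mass loss = 1.023 μm/a × 8.96 g/cm³ = 9.168 g·m⁻²·a⁻¹
Ordering by g·m⁻²·a⁻¹: carbon steel (168) > copper (9.17) > zinc (7.18)

["carbon steel", "copper", "zinc"]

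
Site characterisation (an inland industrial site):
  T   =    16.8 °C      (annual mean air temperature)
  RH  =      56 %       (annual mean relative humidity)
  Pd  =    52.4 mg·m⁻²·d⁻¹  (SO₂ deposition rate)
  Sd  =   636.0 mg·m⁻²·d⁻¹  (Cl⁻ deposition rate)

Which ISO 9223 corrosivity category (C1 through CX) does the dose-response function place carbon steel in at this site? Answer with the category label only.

carbon steel: f(T) = -0.054·(T−10) [T>10 °C] = -0.3672
  sulphur-dioxide contribution → 29.44 μm/a
  chloride contribution → 69.37 μm/a
  total first-year rate 98.81 μm/a
Category bounds: 80…200 μm/a bracket r_corr ⇒ C5

C5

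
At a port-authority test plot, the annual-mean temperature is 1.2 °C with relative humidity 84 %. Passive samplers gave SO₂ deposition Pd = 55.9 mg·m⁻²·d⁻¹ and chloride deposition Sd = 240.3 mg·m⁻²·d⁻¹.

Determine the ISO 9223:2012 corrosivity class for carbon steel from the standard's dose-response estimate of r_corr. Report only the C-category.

carbon steel: f(T) = +0.150·(T−10) [T≤10 °C] = -1.3200
  Pd branch = 1.77·Pd^0.52·e^(0.02·RH+f) = 20.56 μm/a
  Sd branch = 0.102·Sd^0.62·e^(0.033·RH+0.04·T) = 51.21 μm/a
  sum: 20.56 + 51.21 → r_corr = 71.77 μm/a
Category bounds: 50…80 μm/a bracket r_corr ⇒ C4

C4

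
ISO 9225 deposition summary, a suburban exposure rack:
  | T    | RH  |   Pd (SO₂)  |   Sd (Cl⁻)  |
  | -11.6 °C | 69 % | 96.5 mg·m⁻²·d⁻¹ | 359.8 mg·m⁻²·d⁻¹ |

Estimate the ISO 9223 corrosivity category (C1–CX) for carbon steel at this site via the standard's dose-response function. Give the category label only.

carbon steel: T≤10 °C ⇒ hinge +0.150·(-11.6−10) = -3.2400
  SO₂ term: 1.77·96.5^0.52·exp(0.02·69-3.2400) = 2.966
  Sd branch = 0.102·Sd^0.62·e^(0.033·RH+0.04·T) = 24.03 μm/a
  sum: 2.966 + 24.03 → r_corr = 26.99 μm/a
Category bounds: 25…50 μm/a bracket r_corr ⇒ C3

C3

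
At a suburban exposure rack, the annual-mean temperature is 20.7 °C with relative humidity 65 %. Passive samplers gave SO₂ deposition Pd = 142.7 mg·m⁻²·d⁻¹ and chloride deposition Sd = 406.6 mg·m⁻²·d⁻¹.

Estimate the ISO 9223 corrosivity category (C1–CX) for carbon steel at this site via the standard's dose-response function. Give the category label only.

C5

carbon steel: temperature factor f = -0.054·(10.7) = -0.5778
  Pd branch = 1.77·Pd^0.52·e^(0.02·RH+f) = 48.08 μm/a
  Cl⁻ term: 0.102·406.6^0.62·exp(0.033·65+0.04·20.7) = 82.69
  sum: 48.08 + 82.69 → r_corr = 130.8 μm/a
131 μm/a falls in (80, 200] for carbon steel → category C5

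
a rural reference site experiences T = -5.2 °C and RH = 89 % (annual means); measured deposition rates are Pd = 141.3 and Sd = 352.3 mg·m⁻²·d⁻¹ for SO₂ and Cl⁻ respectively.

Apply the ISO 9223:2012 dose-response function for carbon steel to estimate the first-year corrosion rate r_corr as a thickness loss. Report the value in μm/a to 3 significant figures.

carbon steel: f(T) = +0.150·(T−10) [T≤10 °C] = -2.2800
  sulphur-dioxide contribution → 14.09 μm/a
  chloride contribution → 59.28 μm/a
  total first-year rate 73.37 μm/a

r_corr = 73.4 μm/a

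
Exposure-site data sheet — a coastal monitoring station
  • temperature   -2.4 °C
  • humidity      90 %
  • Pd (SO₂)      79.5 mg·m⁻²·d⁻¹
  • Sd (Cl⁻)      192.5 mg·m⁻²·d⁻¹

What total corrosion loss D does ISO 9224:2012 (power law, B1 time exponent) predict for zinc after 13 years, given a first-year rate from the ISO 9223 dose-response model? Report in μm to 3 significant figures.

zinc: f(T) = +0.038·(T−10) [T≤10 °C] = -0.4712
  SO₂ term: 0.0129·79.5^0.44·exp(0.046·90-0.4712) = 3.468
  Cl⁻ term: 0.0175·192.5^0.57·exp(0.008·90+0.085·-2.4) = 0.5878
  r_corr = 3.468 + 0.5878 = 4.056 μm/a
Long-term exponent b (ISO 9224 Table 2, B1) = 0.813
  D(13) = 4.056 × 13^0.813 = 4.056 × 8.047 = 32.64 μm

D(13) = 32.6 μm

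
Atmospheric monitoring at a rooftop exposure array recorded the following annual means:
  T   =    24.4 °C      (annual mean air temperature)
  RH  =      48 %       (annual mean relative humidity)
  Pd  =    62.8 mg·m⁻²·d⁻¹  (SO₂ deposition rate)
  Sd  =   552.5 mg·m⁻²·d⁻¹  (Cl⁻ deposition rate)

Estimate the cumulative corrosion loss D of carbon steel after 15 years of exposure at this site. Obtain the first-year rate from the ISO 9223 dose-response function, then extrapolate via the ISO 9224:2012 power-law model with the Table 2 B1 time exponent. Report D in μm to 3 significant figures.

D(15) = 348 μm

carbon steel: temperature factor f = -0.054·(14.4) = -0.7776
  sulphur-dioxide contribution → 18.29 μm/a
  chloride contribution → 66.17 μm/a
  ⇒ r_corr(carbon steel) = 84.45 μm/a
Power-law: D(15) = r_corr · 15^0.523
  D(15) = 84.45 × 15^0.523 = 84.45 × 4.122 = 348.1 μm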